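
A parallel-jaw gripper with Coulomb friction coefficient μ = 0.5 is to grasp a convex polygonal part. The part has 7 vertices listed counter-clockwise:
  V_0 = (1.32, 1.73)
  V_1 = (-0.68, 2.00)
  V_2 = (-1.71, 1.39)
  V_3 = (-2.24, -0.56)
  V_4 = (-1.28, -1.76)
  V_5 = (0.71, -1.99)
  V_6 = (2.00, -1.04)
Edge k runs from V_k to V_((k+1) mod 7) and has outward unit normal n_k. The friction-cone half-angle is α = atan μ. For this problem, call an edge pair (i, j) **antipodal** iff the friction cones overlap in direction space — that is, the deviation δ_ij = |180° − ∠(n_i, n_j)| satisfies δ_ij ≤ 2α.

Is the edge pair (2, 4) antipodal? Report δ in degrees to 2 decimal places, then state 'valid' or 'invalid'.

δ = 81.39°, invalid

α = atan 0.5 = 26.57°;  2α = 53.13°
edge 2: e_2 = (-0.53, -1.95);  n_2 = (-0.9650, +0.2623)
edge 4: e_4 = (+1.99, -0.23);  n_4 = (-0.1148, -0.9934)
∠(n_2, n_4) = 98.61°
δ = |180° − 98.61°| = 81.39°
81.39° > 2α = 53.13°  →  invalid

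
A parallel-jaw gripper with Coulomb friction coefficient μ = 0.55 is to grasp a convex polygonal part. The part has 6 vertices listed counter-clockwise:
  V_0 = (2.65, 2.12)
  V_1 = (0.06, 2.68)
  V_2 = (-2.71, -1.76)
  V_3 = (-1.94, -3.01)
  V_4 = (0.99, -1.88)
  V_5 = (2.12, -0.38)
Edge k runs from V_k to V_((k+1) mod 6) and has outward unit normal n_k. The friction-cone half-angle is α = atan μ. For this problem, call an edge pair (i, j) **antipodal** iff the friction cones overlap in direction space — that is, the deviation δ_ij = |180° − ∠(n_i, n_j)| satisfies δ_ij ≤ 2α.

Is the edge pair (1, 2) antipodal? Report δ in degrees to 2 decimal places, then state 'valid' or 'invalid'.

α = atan 0.55 = 28.81°;  2α = 57.62°
edge 1: e_1 = (-2.77, -4.44);  n_1 = (-0.8484, +0.5293)
edge 2: e_2 = (+0.77, -1.25);  n_2 = (-0.8514, -0.5245)
∠(n_1, n_2) = 63.59°
δ = |180° − 63.59°| = 116.41°
116.41° > 2α = 57.62°  →  invalid

δ = 116.41°, invalid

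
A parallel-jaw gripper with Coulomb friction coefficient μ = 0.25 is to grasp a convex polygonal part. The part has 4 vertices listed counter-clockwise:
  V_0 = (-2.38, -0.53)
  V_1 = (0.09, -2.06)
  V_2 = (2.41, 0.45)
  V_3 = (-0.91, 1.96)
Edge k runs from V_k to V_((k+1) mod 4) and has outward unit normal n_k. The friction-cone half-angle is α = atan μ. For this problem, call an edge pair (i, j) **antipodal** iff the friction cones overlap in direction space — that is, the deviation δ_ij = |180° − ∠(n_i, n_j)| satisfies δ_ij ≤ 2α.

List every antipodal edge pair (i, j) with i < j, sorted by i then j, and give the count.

α = atan 0.25 = 14.04°;  2α = 28.07°
n_0 = (-0.5266, -0.8501)
n_1 = (+0.7344, -0.6788)
n_2 = (+0.4140, +0.9103)
n_3 = (-0.8611, +0.5084)
  (0,1): δ = 100.97°  ·
  (0,2): δ = 7.32°  ✓
  (0,3): δ = 91.22°  ·
  (1,2): δ = 71.71°  ·
  (1,3): δ = 12.19°  ✓
  (2,3): δ = 96.10°  ·
antipodal pairs: 2

count = 2; pairs: (0,2), (1,3)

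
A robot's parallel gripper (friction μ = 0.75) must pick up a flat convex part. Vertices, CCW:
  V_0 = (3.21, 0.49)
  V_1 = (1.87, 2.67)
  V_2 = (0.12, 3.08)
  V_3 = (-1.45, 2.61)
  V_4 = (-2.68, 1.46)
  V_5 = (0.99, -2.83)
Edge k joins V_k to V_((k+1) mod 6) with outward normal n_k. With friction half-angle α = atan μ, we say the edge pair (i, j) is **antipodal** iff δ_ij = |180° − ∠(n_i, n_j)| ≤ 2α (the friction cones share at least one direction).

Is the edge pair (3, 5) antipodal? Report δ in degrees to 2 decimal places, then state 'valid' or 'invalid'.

α = atan 0.75 = 36.87°;  2α = 73.74°
edge 3: e_3 = (-1.23, -1.15);  n_3 = (-0.6830, +0.7305)
edge 5: e_5 = (+2.22, +3.32);  n_5 = (+0.8313, -0.5559)
∠(n_3, n_5) = 166.84°
δ = |180° − 166.84°| = 13.16°
13.16° ≤ 2α = 73.74°  →  valid

δ = 13.16°, valid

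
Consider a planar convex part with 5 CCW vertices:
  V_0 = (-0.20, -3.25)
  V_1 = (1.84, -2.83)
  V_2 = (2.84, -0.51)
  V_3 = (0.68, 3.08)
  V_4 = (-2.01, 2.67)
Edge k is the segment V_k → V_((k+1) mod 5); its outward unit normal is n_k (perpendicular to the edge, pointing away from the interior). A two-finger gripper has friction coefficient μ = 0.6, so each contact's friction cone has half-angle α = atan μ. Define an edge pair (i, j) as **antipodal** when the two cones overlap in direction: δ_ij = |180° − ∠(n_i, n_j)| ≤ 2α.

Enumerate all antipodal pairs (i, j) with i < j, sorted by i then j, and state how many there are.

α = atan 0.6 = 30.96°;  2α = 61.93°
n_0 = (+0.2017, -0.9795)
n_1 = (+0.9183, -0.3958)
n_2 = (+0.8569, +0.5155)
n_3 = (-0.1507, +0.9886)
n_4 = (-0.9563, -0.2924)
  (0,1): δ = 124.95°  ·
  (0,2): δ = 70.60°  ·
  (0,3): δ = 2.97°  ✓
  (0,4): δ = 95.37°  ·
  (1,2): δ = 125.65°  ·
  (1,3): δ = 58.02°  ✓
  (1,4): δ = 40.32°  ✓
  (2,3): δ = 112.37°  ·
  (2,4): δ = 14.03°  ✓
  (3,4): δ = 81.67°  ·
antipodal pairs: 4

count = 4; pairs: (0,3), (1,3), (1,4), (2,4)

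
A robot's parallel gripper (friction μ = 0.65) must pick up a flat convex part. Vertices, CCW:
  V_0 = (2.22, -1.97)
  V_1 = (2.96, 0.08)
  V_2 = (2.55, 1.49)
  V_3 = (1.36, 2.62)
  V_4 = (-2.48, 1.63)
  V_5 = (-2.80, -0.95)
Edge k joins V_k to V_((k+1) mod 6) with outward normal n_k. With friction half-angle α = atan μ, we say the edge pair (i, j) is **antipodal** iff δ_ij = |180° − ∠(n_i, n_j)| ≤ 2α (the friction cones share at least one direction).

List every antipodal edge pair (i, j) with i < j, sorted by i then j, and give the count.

α = atan 0.65 = 33.02°;  2α = 66.05°
n_0 = (+0.9406, -0.3395)
n_1 = (+0.9602, +0.2792)
n_2 = (+0.6886, +0.7252)
n_3 = (-0.2496, +0.9683)
n_4 = (-0.9924, +0.1231)
n_5 = (-0.1991, -0.9800)
  (0,1): δ = 143.94°  ·
  (0,2): δ = 113.67°  ·
  (0,3): δ = 55.69°  ✓
  (0,4): δ = 12.78°  ✓
  (0,5): δ = 98.36°  ·
  (1,2): δ = 149.73°  ·
  (1,3): δ = 91.76°  ·
  (1,4): δ = 23.28°  ✓
  (1,5): δ = 62.30°  ✓
  (2,3): δ = 122.02°  ·
  (2,4): δ = 53.55°  ✓
  (2,5): δ = 32.03°  ✓
  (3,4): δ = 111.53°  ·
  (3,5): δ = 25.94°  ✓
  (4,5): δ = 94.42°  ·
antipodal pairs: 7

count = 7; pairs: (0,3), (0,4), (1,4), (1,5), (2,4), (2,5), (3,5)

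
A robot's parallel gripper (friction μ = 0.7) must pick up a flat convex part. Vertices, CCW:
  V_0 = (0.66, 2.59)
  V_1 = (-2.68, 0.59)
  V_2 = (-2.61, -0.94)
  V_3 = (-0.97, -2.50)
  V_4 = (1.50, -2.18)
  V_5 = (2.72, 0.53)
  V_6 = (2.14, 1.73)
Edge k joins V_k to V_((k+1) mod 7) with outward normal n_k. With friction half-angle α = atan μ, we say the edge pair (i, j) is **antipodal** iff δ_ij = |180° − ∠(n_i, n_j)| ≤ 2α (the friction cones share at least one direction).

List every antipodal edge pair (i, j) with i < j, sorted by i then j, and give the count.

count = 8; pairs: (0,3), (0,4), (1,4), (1,5), (1,6), (2,5), (2,6), (3,6)

α = atan 0.7 = 34.99°;  2α = 69.98°
n_0 = (-0.5137, +0.8579)
n_1 = (-0.9990, -0.0457)
n_2 = (-0.6892, -0.7246)
n_3 = (+0.1285, -0.9917)
n_4 = (+0.9119, -0.4105)
n_5 = (+0.9003, +0.4352)
n_6 = (+0.5024, +0.8646)
  (0,1): δ = 118.29°  ·
  (0,2): δ = 74.48°  ·
  (0,3): δ = 23.53°  ✓
  (0,4): δ = 34.85°  ✓
  (0,5): δ = 84.88°  ·
  (0,6): δ = 118.93°  ·
  (1,2): δ = 136.19°  ·
  (1,3): δ = 85.24°  ·
  (1,4): δ = 26.86°  ✓
  (1,5): δ = 23.18°  ✓
  (1,6): δ = 57.22°  ✓
  (2,3): δ = 129.05°  ·
  (2,4): δ = 70.67°  ·
  (2,5): δ = 20.64°  ✓
  (2,6): δ = 13.41°  ✓
  (3,4): δ = 121.62°  ·
  (3,5): δ = 71.59°  ·
  (3,6): δ = 37.54°  ✓
  (4,5): δ = 129.97°  ·
  (4,6): δ = 95.92°  ·
  (5,6): δ = 145.96°  ·
antipodal pairs: 8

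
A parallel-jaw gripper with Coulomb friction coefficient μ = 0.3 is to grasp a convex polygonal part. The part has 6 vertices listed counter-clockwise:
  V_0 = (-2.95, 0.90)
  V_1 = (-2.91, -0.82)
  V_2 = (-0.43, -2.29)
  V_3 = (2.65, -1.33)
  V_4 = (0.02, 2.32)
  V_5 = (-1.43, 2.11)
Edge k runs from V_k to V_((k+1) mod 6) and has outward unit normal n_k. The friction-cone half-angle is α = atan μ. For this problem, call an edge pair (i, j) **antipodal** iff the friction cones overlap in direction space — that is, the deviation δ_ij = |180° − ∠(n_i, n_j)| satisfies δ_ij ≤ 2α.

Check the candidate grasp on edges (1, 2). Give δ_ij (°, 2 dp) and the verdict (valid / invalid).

δ = 132.03°, invalid

α = atan 0.3 = 16.70°;  2α = 33.40°
edge 1: e_1 = (+2.48, -1.47);  n_1 = (-0.5099, -0.8602)
edge 2: e_2 = (+3.08, +0.96);  n_2 = (+0.2976, -0.9547)
∠(n_1, n_2) = 47.97°
δ = |180° − 47.97°| = 132.03°
132.03° > 2α = 33.40°  →  invalid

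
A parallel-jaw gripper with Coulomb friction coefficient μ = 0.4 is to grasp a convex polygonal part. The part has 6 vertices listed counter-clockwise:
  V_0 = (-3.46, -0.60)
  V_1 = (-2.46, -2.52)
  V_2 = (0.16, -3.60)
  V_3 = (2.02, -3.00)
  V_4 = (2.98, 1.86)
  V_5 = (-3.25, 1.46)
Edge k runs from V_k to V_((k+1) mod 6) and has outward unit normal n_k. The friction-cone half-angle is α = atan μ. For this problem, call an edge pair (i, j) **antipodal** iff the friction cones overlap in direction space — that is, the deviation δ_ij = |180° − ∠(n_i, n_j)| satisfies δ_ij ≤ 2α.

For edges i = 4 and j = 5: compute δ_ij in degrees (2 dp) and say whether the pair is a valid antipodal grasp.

δ = 99.49°, invalid

α = atan 0.4 = 21.80°;  2α = 43.60°
edge 4: e_4 = (-6.23, -0.40);  n_4 = (-0.0641, +0.9979)
edge 5: e_5 = (-0.21, -2.06);  n_5 = (-0.9948, +0.1014)
∠(n_4, n_5) = 80.51°
δ = |180° − 80.51°| = 99.49°
99.49° > 2α = 43.60°  →  invalid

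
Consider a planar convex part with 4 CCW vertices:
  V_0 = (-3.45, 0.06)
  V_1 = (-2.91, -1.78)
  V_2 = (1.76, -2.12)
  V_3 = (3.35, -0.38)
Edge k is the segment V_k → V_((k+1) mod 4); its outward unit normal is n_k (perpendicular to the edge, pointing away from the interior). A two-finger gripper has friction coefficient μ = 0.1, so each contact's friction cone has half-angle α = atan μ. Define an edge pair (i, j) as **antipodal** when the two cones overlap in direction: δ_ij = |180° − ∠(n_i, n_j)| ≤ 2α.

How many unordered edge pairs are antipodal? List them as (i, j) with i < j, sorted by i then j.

count = 1; pairs: (1,3)

α = atan 0.1 = 5.71°;  2α = 11.42°
n_0 = (-0.9595, -0.2816)
n_1 = (-0.0726, -0.9974)
n_2 = (+0.7382, -0.6746)
n_3 = (+0.0646, +0.9979)
  (0,1): δ = 110.52°  ·
  (0,2): δ = 58.78°  ·
  (0,3): δ = 69.94°  ·
  (1,2): δ = 128.26°  ·
  (1,3): δ = 0.46°  ✓
  (2,3): δ = 51.28°  ·
antipodal pairs: 1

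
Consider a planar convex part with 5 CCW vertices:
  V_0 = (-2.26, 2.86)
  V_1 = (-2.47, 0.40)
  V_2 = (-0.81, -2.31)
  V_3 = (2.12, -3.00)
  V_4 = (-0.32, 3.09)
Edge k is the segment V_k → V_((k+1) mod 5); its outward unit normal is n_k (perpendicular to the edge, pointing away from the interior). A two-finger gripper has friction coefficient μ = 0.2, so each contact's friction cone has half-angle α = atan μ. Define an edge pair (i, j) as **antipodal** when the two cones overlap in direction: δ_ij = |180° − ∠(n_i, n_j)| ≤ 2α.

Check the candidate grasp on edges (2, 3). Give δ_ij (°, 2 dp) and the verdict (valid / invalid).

δ = 54.91°, invalid

α = atan 0.2 = 11.31°;  2α = 22.62°
edge 2: e_2 = (+2.93, -0.69);  n_2 = (-0.2292, -0.9734)
edge 3: e_3 = (-2.44, +6.09);  n_3 = (+0.9283, +0.3719)
∠(n_2, n_3) = 125.09°
δ = |180° − 125.09°| = 54.91°
54.91° > 2α = 22.62°  →  invalid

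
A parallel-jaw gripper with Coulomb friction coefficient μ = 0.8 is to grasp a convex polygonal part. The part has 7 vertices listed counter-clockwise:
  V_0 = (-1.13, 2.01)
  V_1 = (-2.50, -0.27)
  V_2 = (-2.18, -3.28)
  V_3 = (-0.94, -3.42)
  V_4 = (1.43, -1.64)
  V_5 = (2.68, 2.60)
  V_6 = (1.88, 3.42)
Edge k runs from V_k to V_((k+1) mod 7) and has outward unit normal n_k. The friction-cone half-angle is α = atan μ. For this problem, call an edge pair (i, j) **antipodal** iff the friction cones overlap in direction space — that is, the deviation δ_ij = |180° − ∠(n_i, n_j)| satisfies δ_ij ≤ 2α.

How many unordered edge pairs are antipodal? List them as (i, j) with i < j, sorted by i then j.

count = 11; pairs: (0,2), (0,3), (0,4), (0,5), (1,3), (1,4), (1,5), (2,5), (2,6), (3,6), (4,6)

α = atan 0.8 = 38.66°;  2α = 77.32°
n_0 = (-0.8572, +0.5150)
n_1 = (-0.9944, -0.1057)
n_2 = (-0.1122, -0.9937)
n_3 = (+0.6005, -0.7996)
n_4 = (+0.9592, -0.2828)
n_5 = (+0.7158, +0.6983)
n_6 = (-0.4242, +0.9056)
  (0,1): δ = 142.93°  ·
  (0,2): δ = 65.44°  ✓
  (0,3): δ = 22.09°  ✓
  (0,4): δ = 14.57°  ✓
  (0,5): δ = 75.29°  ✓
  (0,6): δ = 146.10°  ·
  (1,2): δ = 102.51°  ·
  (1,3): δ = 59.16°  ✓
  (1,4): δ = 22.49°  ✓
  (1,5): δ = 38.22°  ✓
  (1,6): δ = 109.03°  ·
  (2,3): δ = 136.65°  ·
  (2,4): δ = 99.98°  ·
  (2,5): δ = 39.27°  ✓
  (2,6): δ = 31.54°  ✓
  (3,4): δ = 143.33°  ·
  (3,5): δ = 82.62°  ·
  (3,6): δ = 11.81°  ✓
  (4,5): δ = 119.28°  ·
  (4,6): δ = 48.47°  ✓
  (5,6): δ = 109.19°  ·
antipodal pairs: 11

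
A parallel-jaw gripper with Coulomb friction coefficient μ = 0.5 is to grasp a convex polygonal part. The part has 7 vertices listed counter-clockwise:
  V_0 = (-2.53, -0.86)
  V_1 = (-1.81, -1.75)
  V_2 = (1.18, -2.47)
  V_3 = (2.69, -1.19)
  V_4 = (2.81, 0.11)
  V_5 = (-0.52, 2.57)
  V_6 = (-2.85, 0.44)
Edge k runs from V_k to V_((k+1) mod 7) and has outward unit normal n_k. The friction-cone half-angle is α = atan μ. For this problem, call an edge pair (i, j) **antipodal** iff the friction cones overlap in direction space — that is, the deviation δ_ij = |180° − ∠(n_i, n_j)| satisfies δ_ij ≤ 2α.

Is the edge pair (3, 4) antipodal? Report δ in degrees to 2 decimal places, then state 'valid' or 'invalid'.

α = atan 0.5 = 26.57°;  2α = 53.13°
edge 3: e_3 = (+0.12, +1.30);  n_3 = (+0.9958, -0.0919)
edge 4: e_4 = (-3.33, +2.46);  n_4 = (+0.5942, +0.8043)
∠(n_3, n_4) = 58.82°
δ = |180° − 58.82°| = 121.18°
121.18° > 2α = 53.13°  →  invalid

δ = 121.18°, invalid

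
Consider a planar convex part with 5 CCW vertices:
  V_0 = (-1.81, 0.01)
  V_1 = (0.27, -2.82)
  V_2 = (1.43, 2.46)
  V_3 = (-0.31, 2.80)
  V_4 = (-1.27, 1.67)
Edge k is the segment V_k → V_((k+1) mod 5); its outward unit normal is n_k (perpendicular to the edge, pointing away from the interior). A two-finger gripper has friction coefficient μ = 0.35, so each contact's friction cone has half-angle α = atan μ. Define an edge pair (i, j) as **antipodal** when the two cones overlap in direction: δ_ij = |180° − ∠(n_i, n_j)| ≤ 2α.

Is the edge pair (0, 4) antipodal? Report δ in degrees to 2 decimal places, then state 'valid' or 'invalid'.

δ = 125.67°, invalid

α = atan 0.35 = 19.29°;  2α = 38.58°
edge 0: e_0 = (+2.08, -2.83);  n_0 = (-0.8058, -0.5922)
edge 4: e_4 = (-0.54, -1.66);  n_4 = (-0.9509, +0.3093)
∠(n_0, n_4) = 54.33°
δ = |180° − 54.33°| = 125.67°
125.67° > 2α = 38.58°  →  invalid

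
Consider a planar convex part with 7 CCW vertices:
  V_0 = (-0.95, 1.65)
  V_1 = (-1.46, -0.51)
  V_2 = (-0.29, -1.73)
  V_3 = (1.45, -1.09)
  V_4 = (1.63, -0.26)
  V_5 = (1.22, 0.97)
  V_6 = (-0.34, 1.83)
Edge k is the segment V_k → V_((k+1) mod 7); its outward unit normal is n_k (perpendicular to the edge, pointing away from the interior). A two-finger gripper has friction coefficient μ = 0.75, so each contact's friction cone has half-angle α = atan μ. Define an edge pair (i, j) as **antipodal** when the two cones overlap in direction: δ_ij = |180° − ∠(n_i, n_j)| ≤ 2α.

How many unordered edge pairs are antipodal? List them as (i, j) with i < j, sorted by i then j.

count = 10; pairs: (0,2), (0,3), (0,4), (1,3), (1,4), (1,5), (1,6), (2,5), (2,6), (3,6)

α = atan 0.75 = 36.87°;  2α = 73.74°
n_0 = (-0.9732, +0.2298)
n_1 = (-0.7217, -0.6922)
n_2 = (+0.3452, -0.9385)
n_3 = (+0.9773, -0.2119)
n_4 = (+0.9487, +0.3162)
n_5 = (+0.4828, +0.8757)
n_6 = (-0.2830, +0.9591)
  (0,1): δ = 122.91°  ·
  (0,2): δ = 56.52°  ✓
  (0,3): δ = 1.05°  ✓
  (0,4): δ = 31.72°  ✓
  (0,5): δ = 74.42°  ·
  (0,6): δ = 119.73°  ·
  (1,2): δ = 113.61°  ·
  (1,3): δ = 56.04°  ✓
  (1,4): δ = 25.37°  ✓
  (1,5): δ = 17.33°  ✓
  (1,6): δ = 62.64°  ✓
  (2,3): δ = 122.43°  ·
  (2,4): δ = 91.76°  ·
  (2,5): δ = 49.06°  ✓
  (2,6): δ = 3.75°  ✓
  (3,4): δ = 149.33°  ·
  (3,5): δ = 106.63°  ·
  (3,6): δ = 61.32°  ✓
  (4,5): δ = 137.30°  ·
  (4,6): δ = 91.99°  ·
  (5,6): δ = 134.69°  ·
antipodal pairs: 10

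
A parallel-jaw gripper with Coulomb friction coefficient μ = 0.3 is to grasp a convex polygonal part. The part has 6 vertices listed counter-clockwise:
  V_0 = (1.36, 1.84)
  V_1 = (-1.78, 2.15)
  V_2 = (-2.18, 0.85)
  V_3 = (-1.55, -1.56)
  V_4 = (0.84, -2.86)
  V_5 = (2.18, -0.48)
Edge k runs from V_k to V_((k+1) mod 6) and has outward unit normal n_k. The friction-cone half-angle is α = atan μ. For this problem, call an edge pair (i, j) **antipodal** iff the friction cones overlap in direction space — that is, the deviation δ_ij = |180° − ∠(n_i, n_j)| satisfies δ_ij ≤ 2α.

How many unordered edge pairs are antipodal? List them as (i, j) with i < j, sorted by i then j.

count = 3; pairs: (0,3), (1,4), (2,5)

α = atan 0.3 = 16.70°;  2α = 33.40°
n_0 = (+0.0982, +0.9952)
n_1 = (-0.9558, +0.2941)
n_2 = (-0.9675, -0.2529)
n_3 = (-0.4778, -0.8785)
n_4 = (+0.8714, -0.4906)
n_5 = (+0.9428, +0.3332)
  (0,1): δ = 101.46°  ·
  (0,2): δ = 69.71°  ·
  (0,3): δ = 22.90°  ✓
  (0,4): δ = 66.26°  ·
  (0,5): δ = 115.10°  ·
  (1,2): δ = 148.25°  ·
  (1,3): δ = 101.44°  ·
  (1,4): δ = 12.28°  ✓
  (1,5): δ = 36.57°  ·
  (2,3): δ = 133.19°  ·
  (2,4): δ = 44.03°  ·
  (2,5): δ = 4.82°  ✓
  (3,4): δ = 90.84°  ·
  (3,5): δ = 41.99°  ·
  (4,5): δ = 131.15°  ·
antipodal pairs: 3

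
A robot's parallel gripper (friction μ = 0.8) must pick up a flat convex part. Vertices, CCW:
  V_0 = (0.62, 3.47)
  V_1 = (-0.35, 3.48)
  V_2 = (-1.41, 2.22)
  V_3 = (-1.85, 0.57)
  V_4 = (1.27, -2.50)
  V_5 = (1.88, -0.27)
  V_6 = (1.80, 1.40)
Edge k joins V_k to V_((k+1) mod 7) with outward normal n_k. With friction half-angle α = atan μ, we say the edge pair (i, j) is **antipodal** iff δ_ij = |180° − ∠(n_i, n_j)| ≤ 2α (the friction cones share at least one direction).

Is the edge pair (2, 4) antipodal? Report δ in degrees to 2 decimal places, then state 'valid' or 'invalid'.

α = atan 0.8 = 38.66°;  2α = 77.32°
edge 2: e_2 = (-0.44, -1.65);  n_2 = (-0.9662, +0.2577)
edge 4: e_4 = (+0.61, +2.23);  n_4 = (+0.9646, -0.2638)
∠(n_2, n_4) = 179.63°
δ = |180° − 179.63°| = 0.37°
0.37° ≤ 2α = 77.32°  →  valid

δ = 0.37°, valid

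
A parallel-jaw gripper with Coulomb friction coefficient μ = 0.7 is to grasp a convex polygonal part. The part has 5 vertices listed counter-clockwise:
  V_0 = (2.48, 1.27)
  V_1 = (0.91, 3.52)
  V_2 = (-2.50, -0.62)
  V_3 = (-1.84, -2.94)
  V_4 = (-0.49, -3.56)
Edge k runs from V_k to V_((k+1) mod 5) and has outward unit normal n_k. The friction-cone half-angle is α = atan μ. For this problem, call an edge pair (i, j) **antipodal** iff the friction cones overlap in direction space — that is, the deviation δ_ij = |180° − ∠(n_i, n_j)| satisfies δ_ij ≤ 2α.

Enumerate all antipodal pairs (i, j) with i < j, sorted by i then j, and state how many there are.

α = atan 0.7 = 34.99°;  2α = 69.98°
n_0 = (+0.8201, +0.5722)
n_1 = (-0.7719, +0.6358)
n_2 = (-0.9618, -0.2736)
n_3 = (-0.4173, -0.9087)
n_4 = (+0.8518, -0.5238)
  (0,1): δ = 74.38°  ·
  (0,2): δ = 19.03°  ✓
  (0,3): δ = 30.43°  ✓
  (0,4): δ = 113.51°  ·
  (1,2): δ = 124.64°  ·
  (1,3): δ = 75.19°  ·
  (1,4): δ = 7.89°  ✓
  (2,3): δ = 130.55°  ·
  (2,4): δ = 47.47°  ✓
  (3,4): δ = 96.92°  ·
antipodal pairs: 4

count = 4; pairs: (0,2), (0,3), (1,4), (2,4)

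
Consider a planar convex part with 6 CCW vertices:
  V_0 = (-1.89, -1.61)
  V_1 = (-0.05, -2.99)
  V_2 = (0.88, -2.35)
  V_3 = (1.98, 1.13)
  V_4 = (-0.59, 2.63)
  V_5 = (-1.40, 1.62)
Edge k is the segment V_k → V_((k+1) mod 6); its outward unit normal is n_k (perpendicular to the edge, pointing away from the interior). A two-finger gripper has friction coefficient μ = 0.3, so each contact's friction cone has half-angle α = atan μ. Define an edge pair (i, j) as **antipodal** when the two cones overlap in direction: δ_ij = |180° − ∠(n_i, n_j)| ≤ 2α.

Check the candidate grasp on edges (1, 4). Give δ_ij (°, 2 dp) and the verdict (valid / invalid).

δ = 16.74°, valid

α = atan 0.3 = 16.70°;  2α = 33.40°
edge 1: e_1 = (+0.93, +0.64);  n_1 = (+0.5669, -0.8238)
edge 4: e_4 = (-0.81, -1.01);  n_4 = (-0.7801, +0.6256)
∠(n_1, n_4) = 163.26°
δ = |180° − 163.26°| = 16.74°
16.74° ≤ 2α = 33.40°  →  valid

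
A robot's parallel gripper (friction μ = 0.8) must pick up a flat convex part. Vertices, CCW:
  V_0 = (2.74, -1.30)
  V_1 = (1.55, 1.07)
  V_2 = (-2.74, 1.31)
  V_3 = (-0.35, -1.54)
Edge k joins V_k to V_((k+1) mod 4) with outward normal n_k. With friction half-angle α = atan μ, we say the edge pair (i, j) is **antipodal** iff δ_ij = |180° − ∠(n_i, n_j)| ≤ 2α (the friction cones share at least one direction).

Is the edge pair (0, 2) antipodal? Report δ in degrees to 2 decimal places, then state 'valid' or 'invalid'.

δ = 13.32°, valid

α = atan 0.8 = 38.66°;  2α = 77.32°
edge 0: e_0 = (-1.19, +2.37);  n_0 = (+0.8937, +0.4487)
edge 2: e_2 = (+2.39, -2.85);  n_2 = (-0.7662, -0.6426)
∠(n_0, n_2) = 166.68°
δ = |180° − 166.68°| = 13.32°
13.32° ≤ 2α = 77.32°  →  valid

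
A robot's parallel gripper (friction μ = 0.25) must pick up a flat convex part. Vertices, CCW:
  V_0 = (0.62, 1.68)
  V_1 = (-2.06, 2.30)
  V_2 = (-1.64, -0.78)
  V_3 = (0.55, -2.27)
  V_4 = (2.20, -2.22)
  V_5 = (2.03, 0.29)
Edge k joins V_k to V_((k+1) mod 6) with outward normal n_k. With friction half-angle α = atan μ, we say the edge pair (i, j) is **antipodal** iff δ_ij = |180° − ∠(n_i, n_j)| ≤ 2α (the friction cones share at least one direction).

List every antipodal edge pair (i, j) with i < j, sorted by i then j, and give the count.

count = 4; pairs: (0,2), (0,3), (1,4), (2,5)

α = atan 0.25 = 14.04°;  2α = 28.07°
n_0 = (+0.2254, +0.9743)
n_1 = (-0.9908, -0.1351)
n_2 = (-0.5625, -0.8268)
n_3 = (+0.0303, -0.9995)
n_4 = (+0.9977, +0.0676)
n_5 = (+0.7020, +0.7121)
  (0,1): δ = 69.21°  ·
  (0,2): δ = 21.20°  ✓
  (0,3): δ = 14.76°  ✓
  (0,4): δ = 106.90°  ·
  (0,5): δ = 148.44°  ·
  (1,2): δ = 132.00°  ·
  (1,3): δ = 96.03°  ·
  (1,4): δ = 3.89°  ✓
  (1,5): δ = 37.64°  ·
  (2,3): δ = 144.03°  ·
  (2,4): δ = 51.90°  ·
  (2,5): δ = 10.36°  ✓
  (3,4): δ = 87.86°  ·
  (3,5): δ = 46.33°  ·
  (4,5): δ = 138.47°  ·
antipodal pairs: 4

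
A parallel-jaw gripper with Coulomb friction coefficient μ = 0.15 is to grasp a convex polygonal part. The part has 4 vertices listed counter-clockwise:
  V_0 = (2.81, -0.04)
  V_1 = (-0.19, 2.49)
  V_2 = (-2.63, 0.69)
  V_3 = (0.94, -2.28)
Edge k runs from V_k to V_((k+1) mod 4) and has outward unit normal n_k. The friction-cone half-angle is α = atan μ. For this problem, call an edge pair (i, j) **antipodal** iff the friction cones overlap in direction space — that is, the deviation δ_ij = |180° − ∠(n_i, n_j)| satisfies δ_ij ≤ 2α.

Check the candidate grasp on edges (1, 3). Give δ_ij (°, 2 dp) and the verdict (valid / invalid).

α = atan 0.15 = 8.53°;  2α = 17.06°
edge 1: e_1 = (-2.44, -1.80);  n_1 = (-0.5936, +0.8047)
edge 3: e_3 = (+1.87, +2.24);  n_3 = (+0.7677, -0.6409)
∠(n_1, n_3) = 166.27°
δ = |180° − 166.27°| = 13.73°
13.73° ≤ 2α = 17.06°  →  valid

δ = 13.73°, valid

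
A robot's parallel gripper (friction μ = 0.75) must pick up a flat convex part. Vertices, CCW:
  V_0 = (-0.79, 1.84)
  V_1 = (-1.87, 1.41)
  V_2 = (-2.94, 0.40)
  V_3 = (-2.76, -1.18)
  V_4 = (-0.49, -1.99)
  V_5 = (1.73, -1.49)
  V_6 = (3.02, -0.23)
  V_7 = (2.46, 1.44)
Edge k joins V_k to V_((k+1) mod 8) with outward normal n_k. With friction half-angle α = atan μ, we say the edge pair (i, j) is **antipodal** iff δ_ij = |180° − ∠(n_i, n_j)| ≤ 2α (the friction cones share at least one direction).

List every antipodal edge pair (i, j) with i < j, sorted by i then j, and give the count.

α = atan 0.75 = 36.87°;  2α = 73.74°
n_0 = (-0.3699, +0.9291)
n_1 = (-0.6864, +0.7272)
n_2 = (-0.9936, -0.1132)
n_3 = (-0.3361, -0.9418)
n_4 = (+0.2197, -0.9756)
n_5 = (+0.6987, -0.7154)
n_6 = (+0.9481, +0.3179)
n_7 = (+0.1222, +0.9925)
  (0,1): δ = 158.36°  ·
  (0,2): δ = 105.21°  ·
  (0,3): δ = 41.35°  ✓
  (0,4): δ = 9.02°  ✓
  (0,5): δ = 22.62°  ✓
  (0,6): δ = 86.83°  ·
  (0,7): δ = 151.27°  ·
  (1,2): δ = 126.85°  ·
  (1,3): δ = 62.99°  ✓
  (1,4): δ = 30.66°  ✓
  (1,5): δ = 0.98°  ✓
  (1,6): δ = 65.19°  ✓
  (1,7): δ = 129.64°  ·
  (2,3): δ = 116.14°  ·
  (2,4): δ = 83.81°  ·
  (2,5): δ = 52.17°  ✓
  (2,6): δ = 12.04°  ✓
  (2,7): δ = 76.48°  ·
  (3,4): δ = 147.67°  ·
  (3,5): δ = 116.04°  ·
  (3,6): δ = 51.82°  ✓
  (3,7): δ = 12.62°  ✓
  (4,5): δ = 148.37°  ·
  (4,6): δ = 84.15°  ·
  (4,7): δ = 19.71°  ✓
  (5,6): δ = 115.79°  ·
  (5,7): δ = 51.34°  ✓
  (6,7): δ = 115.55°  ·
antipodal pairs: 13

count = 13; pairs: (0,3), (0,4), (0,5), (1,3), (1,4), (1,5), (1,6), (2,5), (2,6), (3,6), (3,7), (4,7), (5,7)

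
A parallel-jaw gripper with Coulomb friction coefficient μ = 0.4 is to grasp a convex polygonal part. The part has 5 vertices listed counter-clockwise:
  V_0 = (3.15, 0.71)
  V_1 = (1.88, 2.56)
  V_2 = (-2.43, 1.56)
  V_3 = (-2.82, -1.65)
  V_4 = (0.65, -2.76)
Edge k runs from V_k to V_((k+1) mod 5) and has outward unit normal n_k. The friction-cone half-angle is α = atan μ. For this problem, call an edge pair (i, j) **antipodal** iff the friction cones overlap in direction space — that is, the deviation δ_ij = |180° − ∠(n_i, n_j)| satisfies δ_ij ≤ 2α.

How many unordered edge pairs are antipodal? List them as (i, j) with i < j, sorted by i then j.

count = 5; pairs: (0,2), (0,3), (1,3), (1,4), (2,4)

α = atan 0.4 = 21.80°;  2α = 43.60°
n_0 = (+0.8244, +0.5660)
n_1 = (-0.2260, +0.9741)
n_2 = (-0.9927, +0.1206)
n_3 = (-0.3047, -0.9525)
n_4 = (+0.8114, -0.5846)
  (0,1): δ = 111.41°  ·
  (0,2): δ = 41.40°  ✓
  (0,3): δ = 37.79°  ✓
  (0,4): δ = 109.76°  ·
  (1,2): δ = 109.99°  ·
  (1,3): δ = 30.80°  ✓
  (1,4): δ = 41.17°  ✓
  (2,3): δ = 100.81°  ·
  (2,4): δ = 28.84°  ✓
  (3,4): δ = 108.03°  ·
antipodal pairs: 5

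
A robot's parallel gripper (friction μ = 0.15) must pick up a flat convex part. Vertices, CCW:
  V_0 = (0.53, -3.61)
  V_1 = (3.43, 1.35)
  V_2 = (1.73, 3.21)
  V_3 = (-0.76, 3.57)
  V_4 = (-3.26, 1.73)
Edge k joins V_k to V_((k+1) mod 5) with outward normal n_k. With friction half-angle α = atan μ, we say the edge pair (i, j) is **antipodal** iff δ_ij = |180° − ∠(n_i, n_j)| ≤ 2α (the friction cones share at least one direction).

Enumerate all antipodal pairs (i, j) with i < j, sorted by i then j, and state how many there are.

count = 1; pairs: (1,4)

α = atan 0.15 = 8.53°;  2α = 17.06°
n_0 = (+0.8633, -0.5047)
n_1 = (+0.7381, +0.6746)
n_2 = (+0.1431, +0.9897)
n_3 = (-0.5928, +0.8054)
n_4 = (-0.8155, -0.5788)
  (0,1): δ = 107.26°  ·
  (0,2): δ = 67.91°  ·
  (0,3): δ = 23.33°  ·
  (0,4): δ = 65.68°  ·
  (1,2): δ = 140.65°  ·
  (1,3): δ = 96.07°  ·
  (1,4): δ = 7.06°  ✓
  (2,3): δ = 135.42°  ·
  (2,4): δ = 46.41°  ·
  (3,4): δ = 90.99°  ·
antipodal pairs: 1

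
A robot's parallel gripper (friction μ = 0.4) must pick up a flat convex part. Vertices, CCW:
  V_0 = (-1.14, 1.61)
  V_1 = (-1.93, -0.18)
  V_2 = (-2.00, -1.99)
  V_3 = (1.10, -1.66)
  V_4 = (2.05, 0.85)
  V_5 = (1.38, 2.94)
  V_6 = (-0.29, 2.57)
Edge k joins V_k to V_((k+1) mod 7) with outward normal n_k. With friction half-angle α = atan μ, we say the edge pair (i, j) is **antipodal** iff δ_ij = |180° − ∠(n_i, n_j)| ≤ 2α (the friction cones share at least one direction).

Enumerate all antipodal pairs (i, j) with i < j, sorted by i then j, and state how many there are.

count = 7; pairs: (0,3), (0,4), (1,3), (1,4), (2,5), (2,6), (3,6)

α = atan 0.4 = 21.80°;  2α = 43.60°
n_0 = (-0.9149, +0.4038)
n_1 = (-0.9993, +0.0386)
n_2 = (+0.1059, -0.9944)
n_3 = (+0.9353, -0.3540)
n_4 = (+0.9523, +0.3053)
n_5 = (-0.2163, +0.9763)
n_6 = (-0.7487, +0.6629)
  (0,1): δ = 158.40°  ·
  (0,2): δ = 60.11°  ·
  (0,3): δ = 3.08°  ✓
  (0,4): δ = 41.59°  ✓
  (0,5): δ = 126.31°  ·
  (0,6): δ = 162.29°  ·
  (1,2): δ = 81.71°  ·
  (1,3): δ = 18.52°  ✓
  (1,4): δ = 19.99°  ✓
  (1,5): δ = 104.71°  ·
  (1,6): δ = 140.69°  ·
  (2,3): δ = 116.81°  ·
  (2,4): δ = 78.30°  ·
  (2,5): δ = 6.42°  ✓
  (2,6): δ = 42.40°  ✓
  (3,4): δ = 141.49°  ·
  (3,5): δ = 56.78°  ·
  (3,6): δ = 20.79°  ✓
  (4,5): δ = 95.28°  ·
  (4,6): δ = 59.30°  ·
  (5,6): δ = 144.01°  ·
antipodal pairs: 7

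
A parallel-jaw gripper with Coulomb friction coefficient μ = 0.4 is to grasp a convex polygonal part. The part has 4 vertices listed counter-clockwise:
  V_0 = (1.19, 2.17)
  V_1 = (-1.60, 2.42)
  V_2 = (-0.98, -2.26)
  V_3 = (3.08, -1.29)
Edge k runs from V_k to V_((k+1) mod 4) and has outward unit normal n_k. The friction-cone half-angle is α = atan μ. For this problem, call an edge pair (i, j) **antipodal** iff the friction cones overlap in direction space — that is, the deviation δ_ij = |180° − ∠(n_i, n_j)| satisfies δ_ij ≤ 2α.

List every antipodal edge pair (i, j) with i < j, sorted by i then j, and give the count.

α = atan 0.4 = 21.80°;  2α = 43.60°
n_0 = (+0.0892, +0.9960)
n_1 = (-0.9913, -0.1313)
n_2 = (+0.2324, -0.9726)
n_3 = (+0.8776, +0.4794)
  (0,1): δ = 77.33°  ·
  (0,2): δ = 18.56°  ✓
  (0,3): δ = 123.77°  ·
  (1,2): δ = 84.11°  ·
  (1,3): δ = 21.10°  ✓
  (2,3): δ = 74.79°  ·
antipodal pairs: 2

count = 2; pairs: (0,2), (1,3)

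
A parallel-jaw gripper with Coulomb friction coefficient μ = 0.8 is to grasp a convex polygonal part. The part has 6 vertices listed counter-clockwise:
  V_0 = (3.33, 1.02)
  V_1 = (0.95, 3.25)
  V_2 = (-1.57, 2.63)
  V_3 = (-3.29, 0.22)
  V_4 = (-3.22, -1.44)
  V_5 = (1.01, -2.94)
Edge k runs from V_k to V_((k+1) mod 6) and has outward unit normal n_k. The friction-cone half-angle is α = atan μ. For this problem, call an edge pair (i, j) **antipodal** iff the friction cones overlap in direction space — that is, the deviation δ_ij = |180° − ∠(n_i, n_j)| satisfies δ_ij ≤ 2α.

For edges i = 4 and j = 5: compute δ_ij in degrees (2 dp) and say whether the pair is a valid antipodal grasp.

δ = 100.84°, invalid

α = atan 0.8 = 38.66°;  2α = 77.32°
edge 4: e_4 = (+4.23, -1.50);  n_4 = (-0.3342, -0.9425)
edge 5: e_5 = (+2.32, +3.96);  n_5 = (+0.8628, -0.5055)
∠(n_4, n_5) = 79.16°
δ = |180° − 79.16°| = 100.84°
100.84° > 2α = 77.32°  →  invalid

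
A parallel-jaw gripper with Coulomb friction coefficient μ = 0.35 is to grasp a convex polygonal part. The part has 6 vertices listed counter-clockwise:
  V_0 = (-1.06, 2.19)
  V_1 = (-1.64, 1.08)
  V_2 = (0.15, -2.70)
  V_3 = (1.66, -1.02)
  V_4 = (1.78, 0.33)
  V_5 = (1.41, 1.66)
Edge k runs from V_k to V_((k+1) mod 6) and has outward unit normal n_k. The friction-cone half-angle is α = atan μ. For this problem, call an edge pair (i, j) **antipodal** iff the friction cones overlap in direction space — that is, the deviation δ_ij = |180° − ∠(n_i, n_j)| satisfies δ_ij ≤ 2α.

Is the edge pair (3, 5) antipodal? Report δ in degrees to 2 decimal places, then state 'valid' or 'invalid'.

α = atan 0.35 = 19.29°;  2α = 38.58°
edge 3: e_3 = (+0.12, +1.35);  n_3 = (+0.9961, -0.0885)
edge 5: e_5 = (-2.47, +0.53);  n_5 = (+0.2098, +0.9777)
∠(n_3, n_5) = 82.97°
δ = |180° − 82.97°| = 97.03°
97.03° > 2α = 38.58°  →  invalid

δ = 97.03°, invalid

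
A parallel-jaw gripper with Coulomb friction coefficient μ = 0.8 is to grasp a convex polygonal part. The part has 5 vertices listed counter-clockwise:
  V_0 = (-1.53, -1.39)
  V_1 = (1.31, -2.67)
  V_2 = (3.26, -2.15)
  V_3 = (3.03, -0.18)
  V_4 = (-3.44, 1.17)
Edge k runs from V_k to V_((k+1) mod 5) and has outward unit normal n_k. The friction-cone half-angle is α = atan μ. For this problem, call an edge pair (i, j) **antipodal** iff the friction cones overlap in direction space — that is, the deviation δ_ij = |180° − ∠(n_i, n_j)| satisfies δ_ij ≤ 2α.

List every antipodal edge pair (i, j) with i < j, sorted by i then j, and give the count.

count = 5; pairs: (0,2), (0,3), (1,3), (2,4), (3,4)

α = atan 0.8 = 38.66°;  2α = 77.32°
n_0 = (-0.4109, -0.9117)
n_1 = (+0.2577, -0.9662)
n_2 = (+0.9933, +0.1160)
n_3 = (+0.2043, +0.9789)
n_4 = (-0.8015, -0.5980)
  (0,1): δ = 140.81°  ·
  (0,2): δ = 59.08°  ✓
  (0,3): δ = 12.48°  ✓
  (0,4): δ = 150.99°  ·
  (1,2): δ = 98.27°  ·
  (1,3): δ = 26.72°  ✓
  (1,4): δ = 111.79°  ·
  (2,3): δ = 108.45°  ·
  (2,4): δ = 30.07°  ✓
  (3,4): δ = 41.49°  ✓
antipodal pairs: 5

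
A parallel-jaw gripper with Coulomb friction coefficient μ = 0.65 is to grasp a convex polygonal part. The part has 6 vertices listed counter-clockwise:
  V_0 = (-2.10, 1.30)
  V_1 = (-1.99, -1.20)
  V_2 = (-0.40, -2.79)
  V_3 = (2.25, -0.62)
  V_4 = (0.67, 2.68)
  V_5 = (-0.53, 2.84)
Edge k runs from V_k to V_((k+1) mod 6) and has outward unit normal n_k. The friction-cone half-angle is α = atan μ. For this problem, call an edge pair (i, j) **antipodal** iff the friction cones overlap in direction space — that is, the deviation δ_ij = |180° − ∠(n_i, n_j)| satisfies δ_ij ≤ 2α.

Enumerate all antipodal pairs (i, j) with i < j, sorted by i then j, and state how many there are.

α = atan 0.65 = 33.02°;  2α = 66.05°
n_0 = (-0.9990, -0.0440)
n_1 = (-0.7071, -0.7071)
n_2 = (+0.6336, -0.7737)
n_3 = (+0.9019, +0.4318)
n_4 = (+0.1322, +0.9912)
n_5 = (-0.7003, +0.7139)
  (0,1): δ = 137.52°  ·
  (0,2): δ = 53.21°  ✓
  (0,3): δ = 23.07°  ✓
  (0,4): δ = 79.89°  ·
  (0,5): δ = 131.93°  ·
  (1,2): δ = 95.69°  ·
  (1,3): δ = 19.42°  ✓
  (1,4): δ = 37.41°  ✓
  (1,5): δ = 89.45°  ·
  (2,3): δ = 103.73°  ·
  (2,4): δ = 46.91°  ✓
  (2,5): δ = 5.13°  ✓
  (3,4): δ = 123.18°  ·
  (3,5): δ = 71.14°  ·
  (4,5): δ = 127.96°  ·
antipodal pairs: 6

count = 6; pairs: (0,2), (0,3), (1,3), (1,4), (2,4), (2,5)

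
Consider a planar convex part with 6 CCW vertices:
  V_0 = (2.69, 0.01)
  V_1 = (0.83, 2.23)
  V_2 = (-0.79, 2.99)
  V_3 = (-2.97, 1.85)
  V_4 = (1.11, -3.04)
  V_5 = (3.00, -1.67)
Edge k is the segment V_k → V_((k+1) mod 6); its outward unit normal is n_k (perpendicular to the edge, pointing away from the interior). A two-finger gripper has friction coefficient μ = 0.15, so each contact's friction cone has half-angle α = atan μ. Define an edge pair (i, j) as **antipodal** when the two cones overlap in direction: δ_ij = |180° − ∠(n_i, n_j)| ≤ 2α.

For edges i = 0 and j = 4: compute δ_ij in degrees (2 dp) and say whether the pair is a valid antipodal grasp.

δ = 85.98°, invalid

α = atan 0.15 = 8.53°;  2α = 17.06°
edge 0: e_0 = (-1.86, +2.22);  n_0 = (+0.7665, +0.6422)
edge 4: e_4 = (+1.89, +1.37);  n_4 = (+0.5869, -0.8097)
∠(n_0, n_4) = 94.02°
δ = |180° − 94.02°| = 85.98°
85.98° > 2α = 17.06°  →  invalid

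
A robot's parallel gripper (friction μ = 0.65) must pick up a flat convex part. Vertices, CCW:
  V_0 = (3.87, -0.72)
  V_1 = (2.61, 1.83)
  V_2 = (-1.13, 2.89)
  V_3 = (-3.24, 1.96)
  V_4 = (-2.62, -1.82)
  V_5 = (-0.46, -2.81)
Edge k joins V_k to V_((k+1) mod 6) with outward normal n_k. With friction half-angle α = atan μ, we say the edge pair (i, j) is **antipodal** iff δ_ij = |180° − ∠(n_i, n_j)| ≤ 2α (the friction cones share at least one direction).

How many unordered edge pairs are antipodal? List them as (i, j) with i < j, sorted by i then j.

count = 7; pairs: (0,3), (0,4), (1,3), (1,4), (1,5), (2,4), (2,5)

α = atan 0.65 = 33.02°;  2α = 66.05°
n_0 = (+0.8965, +0.4430)
n_1 = (+0.2727, +0.9621)
n_2 = (-0.4033, +0.9151)
n_3 = (-0.9868, -0.1619)
n_4 = (-0.4167, -0.9091)
n_5 = (+0.4347, -0.9006)
  (0,1): δ = 132.12°  ·
  (0,2): δ = 92.51°  ·
  (0,3): δ = 16.98°  ✓
  (0,4): δ = 39.08°  ✓
  (0,5): δ = 89.47°  ·
  (1,2): δ = 140.39°  ·
  (1,3): δ = 64.86°  ✓
  (1,4): δ = 8.80°  ✓
  (1,5): δ = 41.59°  ✓
  (2,3): δ = 104.47°  ·
  (2,4): δ = 48.41°  ✓
  (2,5): δ = 1.98°  ✓
  (3,4): δ = 123.94°  ·
  (3,5): δ = 73.55°  ·
  (4,5): δ = 129.61°  ·
antipodal pairs: 7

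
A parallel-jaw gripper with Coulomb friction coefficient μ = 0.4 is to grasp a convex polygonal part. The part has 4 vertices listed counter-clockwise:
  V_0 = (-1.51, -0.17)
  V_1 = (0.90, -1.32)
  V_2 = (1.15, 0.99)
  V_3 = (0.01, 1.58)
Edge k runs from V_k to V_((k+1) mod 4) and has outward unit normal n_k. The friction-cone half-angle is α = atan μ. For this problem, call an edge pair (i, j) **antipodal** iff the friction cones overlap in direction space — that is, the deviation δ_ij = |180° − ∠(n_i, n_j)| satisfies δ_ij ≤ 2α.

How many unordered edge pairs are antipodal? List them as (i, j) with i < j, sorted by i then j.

α = atan 0.4 = 21.80°;  2α = 43.60°
n_0 = (-0.4307, -0.9025)
n_1 = (+0.9942, -0.1076)
n_2 = (+0.4596, +0.8881)
n_3 = (-0.7550, +0.6558)
  (0,1): δ = 70.67°  ·
  (0,2): δ = 1.85°  ✓
  (0,3): δ = 74.53°  ·
  (1,2): δ = 111.19°  ·
  (1,3): δ = 34.80°  ✓
  (2,3): δ = 103.61°  ·
antipodal pairs: 2

count = 2; pairs: (0,2), (1,3)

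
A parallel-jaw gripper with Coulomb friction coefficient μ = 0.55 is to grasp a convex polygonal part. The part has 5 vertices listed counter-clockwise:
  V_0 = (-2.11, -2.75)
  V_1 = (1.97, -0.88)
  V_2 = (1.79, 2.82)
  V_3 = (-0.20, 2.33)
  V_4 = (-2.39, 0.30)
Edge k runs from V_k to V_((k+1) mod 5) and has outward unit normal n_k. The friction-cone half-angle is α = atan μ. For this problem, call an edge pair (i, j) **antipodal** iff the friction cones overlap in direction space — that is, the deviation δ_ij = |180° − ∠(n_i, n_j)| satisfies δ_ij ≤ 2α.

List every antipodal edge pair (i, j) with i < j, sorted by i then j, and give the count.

α = atan 0.55 = 28.81°;  2α = 57.62°
n_0 = (+0.4167, -0.9091)
n_1 = (+0.9988, +0.0486)
n_2 = (-0.2391, +0.9710)
n_3 = (-0.6798, +0.7334)
n_4 = (-0.9958, -0.0914)
  (0,1): δ = 111.84°  ·
  (0,2): δ = 10.79°  ✓
  (0,3): δ = 18.21°  ✓
  (0,4): δ = 70.62°  ·
  (1,2): δ = 78.95°  ·
  (1,3): δ = 49.96°  ✓
  (1,4): δ = 2.46°  ✓
  (2,3): δ = 151.00°  ·
  (2,4): δ = 98.59°  ·
  (3,4): δ = 127.58°  ·
antipodal pairs: 4

count = 4; pairs: (0,2), (0,3), (1,3), (1,4)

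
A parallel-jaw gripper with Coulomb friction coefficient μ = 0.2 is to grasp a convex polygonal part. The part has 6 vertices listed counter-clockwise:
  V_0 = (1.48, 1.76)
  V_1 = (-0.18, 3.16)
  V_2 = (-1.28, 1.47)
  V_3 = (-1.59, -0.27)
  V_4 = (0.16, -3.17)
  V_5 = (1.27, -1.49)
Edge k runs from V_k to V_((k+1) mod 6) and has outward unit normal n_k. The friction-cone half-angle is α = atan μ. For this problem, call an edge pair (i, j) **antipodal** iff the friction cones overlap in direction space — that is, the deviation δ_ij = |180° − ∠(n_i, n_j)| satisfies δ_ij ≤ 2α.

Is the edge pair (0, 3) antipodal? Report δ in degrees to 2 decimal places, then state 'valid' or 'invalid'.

α = atan 0.2 = 11.31°;  2α = 22.62°
edge 0: e_0 = (-1.66, +1.40);  n_0 = (+0.6447, +0.7644)
edge 3: e_3 = (+1.75, -2.90);  n_3 = (-0.8562, -0.5167)
∠(n_0, n_3) = 161.25°
δ = |180° − 161.25°| = 18.75°
18.75° ≤ 2α = 22.62°  →  valid

δ = 18.75°, valid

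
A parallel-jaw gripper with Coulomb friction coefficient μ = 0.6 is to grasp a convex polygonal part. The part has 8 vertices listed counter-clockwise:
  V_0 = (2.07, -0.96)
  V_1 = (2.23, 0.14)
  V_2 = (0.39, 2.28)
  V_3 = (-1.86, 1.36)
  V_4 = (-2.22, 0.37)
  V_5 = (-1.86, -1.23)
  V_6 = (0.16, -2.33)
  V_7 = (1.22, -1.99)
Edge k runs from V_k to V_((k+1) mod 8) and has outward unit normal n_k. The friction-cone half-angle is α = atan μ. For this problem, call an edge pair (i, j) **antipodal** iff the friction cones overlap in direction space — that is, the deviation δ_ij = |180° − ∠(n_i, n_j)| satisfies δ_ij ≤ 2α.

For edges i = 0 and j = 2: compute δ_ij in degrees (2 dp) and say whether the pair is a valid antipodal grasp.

δ = 59.48°, valid

α = atan 0.6 = 30.96°;  2α = 61.93°
edge 0: e_0 = (+0.16, +1.10);  n_0 = (+0.9896, -0.1439)
edge 2: e_2 = (-2.25, -0.92);  n_2 = (-0.3785, +0.9256)
∠(n_0, n_2) = 120.52°
δ = |180° − 120.52°| = 59.48°
59.48° ≤ 2α = 61.93°  →  valid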